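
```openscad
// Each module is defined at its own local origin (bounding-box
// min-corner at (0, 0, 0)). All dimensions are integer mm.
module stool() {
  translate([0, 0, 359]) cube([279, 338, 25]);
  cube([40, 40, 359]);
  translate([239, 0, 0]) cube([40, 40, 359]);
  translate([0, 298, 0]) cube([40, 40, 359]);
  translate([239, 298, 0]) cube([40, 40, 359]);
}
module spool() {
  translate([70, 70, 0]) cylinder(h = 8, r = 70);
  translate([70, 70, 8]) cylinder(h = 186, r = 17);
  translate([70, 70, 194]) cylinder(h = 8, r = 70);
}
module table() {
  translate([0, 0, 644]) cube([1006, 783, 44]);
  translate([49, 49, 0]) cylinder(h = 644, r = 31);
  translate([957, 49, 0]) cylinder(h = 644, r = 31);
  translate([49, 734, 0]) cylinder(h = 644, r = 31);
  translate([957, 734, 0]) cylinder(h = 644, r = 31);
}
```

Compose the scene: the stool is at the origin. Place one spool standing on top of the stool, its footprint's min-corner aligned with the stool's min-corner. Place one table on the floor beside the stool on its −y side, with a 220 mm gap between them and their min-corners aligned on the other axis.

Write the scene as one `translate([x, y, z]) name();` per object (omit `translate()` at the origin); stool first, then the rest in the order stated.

stool();
translate([0, 0, 384]) spool();
translate([0, -1003, 0]) table();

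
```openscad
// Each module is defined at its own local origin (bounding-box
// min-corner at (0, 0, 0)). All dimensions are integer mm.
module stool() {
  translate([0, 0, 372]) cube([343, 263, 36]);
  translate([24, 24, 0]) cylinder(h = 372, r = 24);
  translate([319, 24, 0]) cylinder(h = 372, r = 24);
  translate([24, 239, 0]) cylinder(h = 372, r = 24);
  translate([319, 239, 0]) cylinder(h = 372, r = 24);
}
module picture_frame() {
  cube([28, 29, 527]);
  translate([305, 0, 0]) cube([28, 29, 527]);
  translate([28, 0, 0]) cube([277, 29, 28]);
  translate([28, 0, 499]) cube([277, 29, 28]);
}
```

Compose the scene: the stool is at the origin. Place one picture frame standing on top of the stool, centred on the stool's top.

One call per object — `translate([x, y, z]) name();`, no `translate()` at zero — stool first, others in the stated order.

stool();
translate([5, 117, 408]) picture_frame();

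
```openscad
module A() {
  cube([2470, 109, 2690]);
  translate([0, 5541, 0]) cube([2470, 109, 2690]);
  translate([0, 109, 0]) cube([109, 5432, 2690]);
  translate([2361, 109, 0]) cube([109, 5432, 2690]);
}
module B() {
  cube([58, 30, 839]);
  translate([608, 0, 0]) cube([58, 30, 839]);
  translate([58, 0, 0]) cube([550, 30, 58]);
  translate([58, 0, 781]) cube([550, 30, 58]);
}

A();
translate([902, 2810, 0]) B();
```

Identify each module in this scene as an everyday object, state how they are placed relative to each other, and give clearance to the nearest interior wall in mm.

A is a house frame. B is a picture frame. The picture frame sits inside the house frame, centred. The clearance to the nearest interior wall is 793 mm.

Clearances: x = 793, y = 2701; minimum 793 mm.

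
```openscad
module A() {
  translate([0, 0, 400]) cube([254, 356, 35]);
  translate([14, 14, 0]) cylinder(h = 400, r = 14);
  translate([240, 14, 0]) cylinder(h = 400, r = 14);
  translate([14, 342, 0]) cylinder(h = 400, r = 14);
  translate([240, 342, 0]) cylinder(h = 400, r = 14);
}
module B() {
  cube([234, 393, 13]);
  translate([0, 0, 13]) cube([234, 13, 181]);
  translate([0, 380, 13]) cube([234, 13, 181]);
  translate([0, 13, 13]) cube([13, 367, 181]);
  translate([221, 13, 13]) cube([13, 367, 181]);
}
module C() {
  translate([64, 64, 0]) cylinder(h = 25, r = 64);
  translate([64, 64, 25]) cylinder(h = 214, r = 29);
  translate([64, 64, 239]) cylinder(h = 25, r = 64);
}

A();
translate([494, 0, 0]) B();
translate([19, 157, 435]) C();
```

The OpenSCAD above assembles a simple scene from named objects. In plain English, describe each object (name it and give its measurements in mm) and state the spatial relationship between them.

A is a four-legged stool. The seat is a 254×356×35 mm slab whose top surface is at z = 435 mm; four round legs, each 28 mm in diameter, run from the floor (z = 0) to the underside of the seat, each leg's axis is inset half a diameter from the nearest pair of seat edges (so the leg's bounding box is flush with the corner).

B is an open-topped rectangular box: outside dimensions 234×393×194 mm, with a uniform wall and base thickness of 13 mm. The base is a full 234×393 slab on the floor; four walls sit on top of the base. The front and back walls (the −y and +y sides) span the full width; the two side walls fit between them.

C is a spool: two coaxial disc flanges of radius 64 mm and thickness 25 mm, joined by a core cylinder of radius 29 mm and height 214 mm. The lower flange rests on z = 0 and the three cylinders share a vertical axis.

The open box is on the floor beside the stool on its +x side. The spool is on top of the stool.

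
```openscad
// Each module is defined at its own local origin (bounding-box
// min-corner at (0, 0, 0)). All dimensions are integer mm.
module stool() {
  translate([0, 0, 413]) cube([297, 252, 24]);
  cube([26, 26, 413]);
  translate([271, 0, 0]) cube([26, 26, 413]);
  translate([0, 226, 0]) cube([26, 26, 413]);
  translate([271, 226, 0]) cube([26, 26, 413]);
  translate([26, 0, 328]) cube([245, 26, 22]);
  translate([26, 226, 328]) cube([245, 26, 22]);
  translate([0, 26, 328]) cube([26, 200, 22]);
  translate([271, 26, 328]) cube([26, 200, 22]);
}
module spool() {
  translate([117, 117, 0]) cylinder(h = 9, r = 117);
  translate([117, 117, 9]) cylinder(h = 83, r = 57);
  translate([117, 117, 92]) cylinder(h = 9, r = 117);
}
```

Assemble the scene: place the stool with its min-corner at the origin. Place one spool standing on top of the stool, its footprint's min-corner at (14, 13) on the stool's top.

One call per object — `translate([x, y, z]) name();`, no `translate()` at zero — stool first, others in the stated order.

stool();
translate([14, 13, 437]) spool();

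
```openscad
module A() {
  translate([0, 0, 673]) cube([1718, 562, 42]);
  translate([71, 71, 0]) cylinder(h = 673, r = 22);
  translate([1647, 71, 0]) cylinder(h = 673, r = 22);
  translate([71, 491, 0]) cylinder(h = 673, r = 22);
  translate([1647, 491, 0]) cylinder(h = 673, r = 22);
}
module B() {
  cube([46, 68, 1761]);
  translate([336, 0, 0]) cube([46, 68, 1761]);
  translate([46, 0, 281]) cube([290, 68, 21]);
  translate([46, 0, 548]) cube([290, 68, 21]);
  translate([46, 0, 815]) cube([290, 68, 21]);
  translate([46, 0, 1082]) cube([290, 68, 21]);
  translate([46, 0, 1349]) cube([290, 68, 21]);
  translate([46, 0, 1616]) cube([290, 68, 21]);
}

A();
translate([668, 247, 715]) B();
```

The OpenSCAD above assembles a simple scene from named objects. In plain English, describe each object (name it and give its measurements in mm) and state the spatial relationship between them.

A is a rectangular dining table. The top is 1718×562×42 mm with its upper surface at z = 715 mm. It stands on four round legs of 44 mm diameter, each leg's bounding box inset 49 mm from the nearest pair of top edges, running from the floor to the underside of the top.

B is a straight ladder. Two 46×68 mm vertical rails, 1761 mm tall, stand 382 mm apart (outside-to-outside) with their front faces coplanar on the −y side. 6 rungs, each 68 mm deep and 21 mm tall, span between the inner faces of the rails, front faces flush with the rails. The lowest rung's underside is at z = 281 mm and rungs are spaced 267 mm apart (underside to underside).

The ladder is on top of the table, centred.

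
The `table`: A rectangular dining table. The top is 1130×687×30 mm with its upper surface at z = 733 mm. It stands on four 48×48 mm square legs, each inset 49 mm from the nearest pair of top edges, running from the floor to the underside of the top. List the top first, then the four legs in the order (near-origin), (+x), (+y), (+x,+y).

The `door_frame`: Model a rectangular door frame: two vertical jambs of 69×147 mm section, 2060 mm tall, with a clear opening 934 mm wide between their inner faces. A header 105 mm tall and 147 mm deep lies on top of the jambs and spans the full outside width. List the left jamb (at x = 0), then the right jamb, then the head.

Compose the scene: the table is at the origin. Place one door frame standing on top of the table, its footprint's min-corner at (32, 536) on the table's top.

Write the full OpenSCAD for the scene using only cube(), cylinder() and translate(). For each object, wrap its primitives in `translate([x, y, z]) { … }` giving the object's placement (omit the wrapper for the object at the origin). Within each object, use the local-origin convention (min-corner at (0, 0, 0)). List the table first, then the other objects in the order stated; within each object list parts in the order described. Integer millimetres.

translate([0, 0, 703]) cube([1130, 687, 30]);
translate([49, 49, 0]) cube([48, 48, 703]);
translate([1033, 49, 0]) cube([48, 48, 703]);
translate([49, 590, 0]) cube([48, 48, 703]);
translate([1033, 590, 0]) cube([48, 48, 703]);
translate([32, 536, 733]) {
  cube([69, 147, 2060]);
  translate([1003, 0, 0]) cube([69, 147, 2060]);
  translate([0, 0, 2060]) cube([1072, 147, 105]);
}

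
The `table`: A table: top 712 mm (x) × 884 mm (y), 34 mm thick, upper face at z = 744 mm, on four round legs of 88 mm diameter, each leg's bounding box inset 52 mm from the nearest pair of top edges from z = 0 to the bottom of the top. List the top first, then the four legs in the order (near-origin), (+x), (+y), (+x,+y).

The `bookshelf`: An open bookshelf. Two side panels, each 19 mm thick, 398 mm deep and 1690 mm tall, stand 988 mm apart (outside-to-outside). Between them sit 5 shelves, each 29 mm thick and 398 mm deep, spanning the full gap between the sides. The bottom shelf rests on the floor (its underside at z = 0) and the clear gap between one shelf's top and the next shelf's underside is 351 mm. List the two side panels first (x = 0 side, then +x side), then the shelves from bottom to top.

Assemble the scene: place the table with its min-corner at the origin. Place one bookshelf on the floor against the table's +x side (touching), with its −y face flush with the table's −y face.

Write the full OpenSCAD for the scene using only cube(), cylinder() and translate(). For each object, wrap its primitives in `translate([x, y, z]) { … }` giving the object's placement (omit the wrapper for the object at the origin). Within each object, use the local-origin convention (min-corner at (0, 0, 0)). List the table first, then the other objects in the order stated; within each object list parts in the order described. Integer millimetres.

translate([0, 0, 710]) cube([712, 884, 34]);
translate([96, 96, 0]) cylinder(h = 710, r = 44);
translate([616, 96, 0]) cylinder(h = 710, r = 44);
translate([96, 788, 0]) cylinder(h = 710, r = 44);
translate([616, 788, 0]) cylinder(h = 710, r = 44);
translate([712, 0, 0]) {
  cube([19, 398, 1690]);
  translate([969, 0, 0]) cube([19, 398, 1690]);
  translate([19, 0, 0]) cube([950, 398, 29]);
  translate([19, 0, 380]) cube([950, 398, 29]);
  translate([19, 0, 760]) cube([950, 398, 29]);
  translate([19, 0, 1140]) cube([950, 398, 29]);
  translate([19, 0, 1520]) cube([950, 398, 29]);
}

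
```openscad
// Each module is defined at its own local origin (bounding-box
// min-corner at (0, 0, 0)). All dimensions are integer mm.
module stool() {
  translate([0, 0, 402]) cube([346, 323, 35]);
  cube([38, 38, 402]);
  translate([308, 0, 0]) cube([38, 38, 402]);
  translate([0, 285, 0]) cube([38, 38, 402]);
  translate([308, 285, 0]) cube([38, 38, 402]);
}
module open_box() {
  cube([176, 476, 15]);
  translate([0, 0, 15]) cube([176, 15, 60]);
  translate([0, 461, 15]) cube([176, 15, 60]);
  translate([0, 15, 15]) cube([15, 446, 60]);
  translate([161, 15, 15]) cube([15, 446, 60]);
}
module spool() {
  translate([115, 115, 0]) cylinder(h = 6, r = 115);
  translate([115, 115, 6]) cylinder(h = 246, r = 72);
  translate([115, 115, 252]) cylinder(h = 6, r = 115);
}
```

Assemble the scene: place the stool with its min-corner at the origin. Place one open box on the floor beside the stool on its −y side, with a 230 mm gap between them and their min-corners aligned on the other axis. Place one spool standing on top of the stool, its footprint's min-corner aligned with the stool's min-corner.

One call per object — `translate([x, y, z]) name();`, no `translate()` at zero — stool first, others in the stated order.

stool();
translate([0, -706, 0]) open_box();
translate([0, 0, 437]) spool();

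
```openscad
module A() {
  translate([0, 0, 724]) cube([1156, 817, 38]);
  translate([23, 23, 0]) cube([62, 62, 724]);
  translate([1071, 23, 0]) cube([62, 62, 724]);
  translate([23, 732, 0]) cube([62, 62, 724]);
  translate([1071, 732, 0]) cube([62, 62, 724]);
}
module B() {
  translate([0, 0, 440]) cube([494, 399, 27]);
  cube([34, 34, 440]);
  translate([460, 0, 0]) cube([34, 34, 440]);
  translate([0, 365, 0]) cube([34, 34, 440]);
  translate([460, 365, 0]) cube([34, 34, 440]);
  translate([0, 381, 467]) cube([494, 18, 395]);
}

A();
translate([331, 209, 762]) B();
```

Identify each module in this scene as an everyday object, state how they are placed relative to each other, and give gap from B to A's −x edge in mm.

The chair's min-x is at 331; the table's min-x is 0; gap = 331 mm.

A is a table. B is a chair. The chair is on top of the table, centred. The gap from the chair to the table's −x edge is 331 mm.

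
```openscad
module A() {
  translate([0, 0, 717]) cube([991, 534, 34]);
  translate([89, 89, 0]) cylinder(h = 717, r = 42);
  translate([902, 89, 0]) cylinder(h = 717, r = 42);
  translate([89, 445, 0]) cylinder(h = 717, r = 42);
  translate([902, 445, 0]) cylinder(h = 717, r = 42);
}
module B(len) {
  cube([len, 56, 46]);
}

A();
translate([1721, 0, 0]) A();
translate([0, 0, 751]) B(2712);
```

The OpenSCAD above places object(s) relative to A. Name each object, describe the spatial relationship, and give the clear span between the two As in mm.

A is a table. B is a beam. A beam spans the tops of two tables. The clear span between the two tables is 730 mm.

Second table starts at x = 1721; first ends at x = 991; clear span = 1721 − 991 = 730 mm.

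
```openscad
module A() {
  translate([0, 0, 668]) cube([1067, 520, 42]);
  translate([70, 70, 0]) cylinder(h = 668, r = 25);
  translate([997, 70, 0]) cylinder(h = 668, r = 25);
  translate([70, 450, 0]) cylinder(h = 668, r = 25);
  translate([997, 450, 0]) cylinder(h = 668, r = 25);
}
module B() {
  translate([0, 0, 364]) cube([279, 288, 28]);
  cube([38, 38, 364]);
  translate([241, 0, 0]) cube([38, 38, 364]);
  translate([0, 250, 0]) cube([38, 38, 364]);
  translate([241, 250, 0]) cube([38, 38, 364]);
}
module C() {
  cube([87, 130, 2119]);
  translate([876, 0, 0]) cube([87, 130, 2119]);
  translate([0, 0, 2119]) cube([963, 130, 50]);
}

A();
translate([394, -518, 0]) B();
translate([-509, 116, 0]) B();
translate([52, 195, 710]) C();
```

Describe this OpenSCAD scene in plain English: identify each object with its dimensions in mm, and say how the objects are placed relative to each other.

A is a table with a 1067×520 mm rectangular top, 42 mm thick, top surface at z = 710 mm, supported by four round legs of 50 mm diameter, each leg's bounding box inset 45 mm from the nearest pair of top edges, running from the floor.

B is a four-legged stool. The seat is 279×288 mm, 28 mm thick, top at z = 392 mm. It stands on four square legs, each 38×38 mm in cross-section, from z = 0 to the seat underside, each flush with a corner of the seat.

C is a rectangular door frame: two vertical jambs of 87×130 mm section, 2119 mm tall, with a clear opening 789 mm wide between their inner faces. A header 50 mm tall and 130 mm deep lies on top of the jambs and spans the full outside width.

Two stools sit around the table at the −y, −x sides. The door frame is on top of the table, centred.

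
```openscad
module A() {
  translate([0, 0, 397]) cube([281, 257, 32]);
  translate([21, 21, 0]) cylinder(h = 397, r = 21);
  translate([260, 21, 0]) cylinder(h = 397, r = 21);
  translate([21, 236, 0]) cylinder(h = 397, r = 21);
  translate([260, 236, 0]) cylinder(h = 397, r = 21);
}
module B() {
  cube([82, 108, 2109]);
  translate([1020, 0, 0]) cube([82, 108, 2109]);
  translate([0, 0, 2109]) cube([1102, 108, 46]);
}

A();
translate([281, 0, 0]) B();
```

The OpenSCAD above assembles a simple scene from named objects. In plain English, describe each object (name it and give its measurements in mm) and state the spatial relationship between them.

A is a four-legged stool. The seat is 281×257 mm, 32 mm thick, top at z = 429 mm. It stands on four round legs, each 42 mm in diameter, from z = 0 to the seat underside, each leg's axis is inset half a diameter from the nearest pair of seat edges (so the leg's bounding box is flush with the corner).

B is a door frame. The clear opening is 938 mm wide and 2109 mm high. Two 82 mm wide jambs, 108 mm deep, stand either side of the opening from the floor to the top of the opening. A 46 mm thick head sits across the top of both jambs, spanning the full outside width of the frame.

The door frame is against the stool's +x side, with their −y faces flush.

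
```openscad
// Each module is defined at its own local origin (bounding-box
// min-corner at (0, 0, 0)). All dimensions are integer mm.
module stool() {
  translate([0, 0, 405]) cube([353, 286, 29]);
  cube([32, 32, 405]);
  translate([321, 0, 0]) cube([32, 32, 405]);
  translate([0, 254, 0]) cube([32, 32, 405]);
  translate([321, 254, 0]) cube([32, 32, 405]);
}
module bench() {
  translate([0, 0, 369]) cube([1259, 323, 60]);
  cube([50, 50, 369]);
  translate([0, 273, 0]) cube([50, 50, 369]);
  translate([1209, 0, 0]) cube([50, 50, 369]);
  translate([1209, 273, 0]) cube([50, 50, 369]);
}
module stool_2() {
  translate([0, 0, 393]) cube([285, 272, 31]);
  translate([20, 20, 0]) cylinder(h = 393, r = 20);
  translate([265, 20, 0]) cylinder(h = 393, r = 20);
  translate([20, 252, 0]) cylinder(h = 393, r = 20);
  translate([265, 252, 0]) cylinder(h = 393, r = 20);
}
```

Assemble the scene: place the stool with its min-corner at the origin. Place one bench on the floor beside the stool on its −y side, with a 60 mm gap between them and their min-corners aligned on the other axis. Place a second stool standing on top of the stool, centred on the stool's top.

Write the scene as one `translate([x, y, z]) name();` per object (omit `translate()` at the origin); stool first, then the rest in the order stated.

stool();
translate([0, -383, 0]) bench();
translate([34, 7, 434]) stool_2();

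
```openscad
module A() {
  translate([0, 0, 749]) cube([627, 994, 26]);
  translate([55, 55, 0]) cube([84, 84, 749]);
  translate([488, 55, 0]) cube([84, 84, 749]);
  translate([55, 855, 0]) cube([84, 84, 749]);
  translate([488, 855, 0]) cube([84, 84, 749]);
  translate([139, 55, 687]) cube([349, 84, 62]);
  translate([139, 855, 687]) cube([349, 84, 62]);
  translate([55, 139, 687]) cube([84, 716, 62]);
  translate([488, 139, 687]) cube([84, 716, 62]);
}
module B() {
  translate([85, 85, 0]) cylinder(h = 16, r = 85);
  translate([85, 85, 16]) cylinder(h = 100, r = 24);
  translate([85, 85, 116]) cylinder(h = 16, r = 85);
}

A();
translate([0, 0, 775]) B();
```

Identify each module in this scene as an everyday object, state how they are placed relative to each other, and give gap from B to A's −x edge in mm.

The spool's min-x is at 0; the table's min-x is 0; gap = 0 mm.

A is a table. B is a spool. The spool is on top of the table. The gap from the spool to the table's −x edge is 0 mm.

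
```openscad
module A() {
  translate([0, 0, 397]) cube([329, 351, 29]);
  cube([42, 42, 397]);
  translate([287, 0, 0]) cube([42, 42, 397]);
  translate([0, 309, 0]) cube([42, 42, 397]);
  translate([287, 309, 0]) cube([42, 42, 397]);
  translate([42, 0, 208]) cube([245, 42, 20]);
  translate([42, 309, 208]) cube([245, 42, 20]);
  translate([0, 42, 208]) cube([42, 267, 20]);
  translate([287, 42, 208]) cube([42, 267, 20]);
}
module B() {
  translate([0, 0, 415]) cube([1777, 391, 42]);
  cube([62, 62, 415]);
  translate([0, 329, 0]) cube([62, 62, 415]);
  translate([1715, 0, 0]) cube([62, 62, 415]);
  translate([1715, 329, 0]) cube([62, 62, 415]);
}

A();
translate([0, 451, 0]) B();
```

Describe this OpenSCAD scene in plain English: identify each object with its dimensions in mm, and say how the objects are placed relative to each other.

A is a four-legged stool. The seat is 329×351 mm, 29 mm thick, top at z = 426 mm. It stands on four square legs, each 42×42 mm in cross-section, from z = 0 to the seat underside, each flush with a corner of the seat. Four stretchers, 42 mm wide and 20 mm tall, connect adjacent legs with their undersides at z = 208 mm, each running between the inner faces of the legs it joins and aligned with the legs' outer faces on the other axis.

B is a long wooden bench with a 1777 mm (x) × 391 mm (y) seat, 42 mm thick, its top surface 457 mm above the floor. Four 62 mm square legs at the seat corners, flush with the edges, run from z = 0 to the seat underside.

The bench is on the floor beside the stool on its +y side.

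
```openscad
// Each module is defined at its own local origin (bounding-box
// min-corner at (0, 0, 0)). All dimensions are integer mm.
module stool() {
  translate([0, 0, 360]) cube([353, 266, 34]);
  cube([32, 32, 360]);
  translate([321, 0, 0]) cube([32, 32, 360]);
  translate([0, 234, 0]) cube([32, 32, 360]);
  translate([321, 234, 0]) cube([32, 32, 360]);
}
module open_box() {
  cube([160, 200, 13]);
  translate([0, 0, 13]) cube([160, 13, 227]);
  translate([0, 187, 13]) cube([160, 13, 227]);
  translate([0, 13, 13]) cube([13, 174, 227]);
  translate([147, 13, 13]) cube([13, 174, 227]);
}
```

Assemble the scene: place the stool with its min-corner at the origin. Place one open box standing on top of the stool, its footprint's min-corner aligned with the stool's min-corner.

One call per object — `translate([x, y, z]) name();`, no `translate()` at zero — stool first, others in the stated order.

stool();
translate([0, 0, 394]) open_box();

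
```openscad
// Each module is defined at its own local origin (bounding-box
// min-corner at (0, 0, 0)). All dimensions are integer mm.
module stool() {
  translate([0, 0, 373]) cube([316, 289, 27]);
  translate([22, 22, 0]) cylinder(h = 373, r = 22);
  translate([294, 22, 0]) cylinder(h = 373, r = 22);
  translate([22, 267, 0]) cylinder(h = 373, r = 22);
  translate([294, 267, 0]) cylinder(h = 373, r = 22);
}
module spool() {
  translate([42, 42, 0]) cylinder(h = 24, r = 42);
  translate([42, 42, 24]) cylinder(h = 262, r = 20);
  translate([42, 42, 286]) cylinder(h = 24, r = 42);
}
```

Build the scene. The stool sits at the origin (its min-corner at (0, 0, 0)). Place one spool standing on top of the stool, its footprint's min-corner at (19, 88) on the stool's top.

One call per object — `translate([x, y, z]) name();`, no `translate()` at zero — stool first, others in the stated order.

stool();
translate([19, 88, 400]) spool();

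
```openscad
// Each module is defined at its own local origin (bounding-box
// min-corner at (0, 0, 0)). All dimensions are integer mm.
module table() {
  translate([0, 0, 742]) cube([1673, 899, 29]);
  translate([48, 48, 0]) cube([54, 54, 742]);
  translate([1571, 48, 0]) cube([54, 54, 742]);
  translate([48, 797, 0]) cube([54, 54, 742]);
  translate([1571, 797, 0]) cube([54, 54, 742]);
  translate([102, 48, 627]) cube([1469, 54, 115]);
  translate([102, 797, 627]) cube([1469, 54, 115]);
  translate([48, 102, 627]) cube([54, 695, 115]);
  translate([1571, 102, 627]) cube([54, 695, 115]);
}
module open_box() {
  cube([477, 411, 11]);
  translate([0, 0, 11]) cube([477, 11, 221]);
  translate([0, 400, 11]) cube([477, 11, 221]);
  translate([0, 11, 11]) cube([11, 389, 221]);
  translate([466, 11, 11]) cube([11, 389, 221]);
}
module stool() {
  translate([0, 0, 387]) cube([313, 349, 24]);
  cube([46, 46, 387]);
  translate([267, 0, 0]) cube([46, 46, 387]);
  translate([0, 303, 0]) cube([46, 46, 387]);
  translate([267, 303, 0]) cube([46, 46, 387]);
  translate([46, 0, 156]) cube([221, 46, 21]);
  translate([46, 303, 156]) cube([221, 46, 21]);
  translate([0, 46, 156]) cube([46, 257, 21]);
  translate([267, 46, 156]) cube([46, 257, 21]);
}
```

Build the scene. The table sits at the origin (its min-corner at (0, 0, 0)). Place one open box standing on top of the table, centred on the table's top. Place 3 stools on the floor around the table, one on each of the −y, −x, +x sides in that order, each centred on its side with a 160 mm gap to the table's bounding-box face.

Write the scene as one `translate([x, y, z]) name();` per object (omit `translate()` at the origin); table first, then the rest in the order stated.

table();
translate([598, 244, 771]) open_box();
translate([680, -509, 0]) stool();
translate([-473, 275, 0]) stool();
translate([1833, 275, 0]) stool();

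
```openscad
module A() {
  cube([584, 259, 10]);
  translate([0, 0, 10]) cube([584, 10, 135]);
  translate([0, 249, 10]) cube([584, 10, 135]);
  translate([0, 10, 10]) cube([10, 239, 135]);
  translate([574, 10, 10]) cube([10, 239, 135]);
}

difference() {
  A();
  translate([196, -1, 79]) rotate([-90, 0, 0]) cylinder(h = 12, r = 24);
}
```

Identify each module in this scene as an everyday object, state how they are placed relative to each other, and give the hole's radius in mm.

The subtracted cylinder has r = 24 mm.

A is an open box. The open box has a circular hole through its front wall. The hole's radius is 24 mm.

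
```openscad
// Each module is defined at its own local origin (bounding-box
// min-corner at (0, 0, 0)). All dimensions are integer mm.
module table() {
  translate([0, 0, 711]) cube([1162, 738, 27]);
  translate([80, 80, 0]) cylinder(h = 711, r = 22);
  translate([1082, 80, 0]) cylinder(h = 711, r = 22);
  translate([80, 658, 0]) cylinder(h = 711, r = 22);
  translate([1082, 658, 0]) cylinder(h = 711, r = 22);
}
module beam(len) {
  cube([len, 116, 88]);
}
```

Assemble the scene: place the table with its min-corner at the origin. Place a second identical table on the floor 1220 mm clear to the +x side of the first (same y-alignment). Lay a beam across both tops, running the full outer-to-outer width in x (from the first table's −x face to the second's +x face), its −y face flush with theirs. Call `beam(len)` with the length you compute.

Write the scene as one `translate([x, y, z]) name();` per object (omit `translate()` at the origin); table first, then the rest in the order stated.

table();
translate([2382, 0, 0]) table();
translate([0, 0, 738]) beam(3544);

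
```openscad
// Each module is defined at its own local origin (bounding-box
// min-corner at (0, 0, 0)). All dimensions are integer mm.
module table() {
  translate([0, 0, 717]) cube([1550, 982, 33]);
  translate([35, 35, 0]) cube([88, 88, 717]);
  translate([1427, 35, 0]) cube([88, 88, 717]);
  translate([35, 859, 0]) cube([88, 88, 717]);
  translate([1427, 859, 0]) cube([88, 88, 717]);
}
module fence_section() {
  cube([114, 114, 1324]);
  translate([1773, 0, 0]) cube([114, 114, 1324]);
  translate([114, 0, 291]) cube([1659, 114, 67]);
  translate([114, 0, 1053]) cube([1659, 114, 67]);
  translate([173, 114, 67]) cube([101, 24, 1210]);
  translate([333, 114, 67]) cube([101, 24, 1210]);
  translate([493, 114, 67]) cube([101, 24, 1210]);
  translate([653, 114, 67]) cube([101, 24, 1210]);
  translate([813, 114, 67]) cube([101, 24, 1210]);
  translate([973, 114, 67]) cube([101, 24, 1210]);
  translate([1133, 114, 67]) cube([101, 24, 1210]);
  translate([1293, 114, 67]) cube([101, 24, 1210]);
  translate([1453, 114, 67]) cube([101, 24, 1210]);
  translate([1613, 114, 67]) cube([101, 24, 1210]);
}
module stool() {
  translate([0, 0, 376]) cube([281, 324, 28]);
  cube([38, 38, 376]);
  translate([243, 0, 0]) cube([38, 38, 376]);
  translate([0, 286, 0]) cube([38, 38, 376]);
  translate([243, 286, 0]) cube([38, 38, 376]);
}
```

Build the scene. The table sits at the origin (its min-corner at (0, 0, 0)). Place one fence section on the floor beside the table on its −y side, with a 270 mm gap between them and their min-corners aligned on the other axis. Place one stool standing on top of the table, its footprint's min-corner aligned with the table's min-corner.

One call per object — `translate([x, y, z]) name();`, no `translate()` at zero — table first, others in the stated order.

table();
translate([0, -408, 0]) fence_section();
translate([0, 0, 750]) stool();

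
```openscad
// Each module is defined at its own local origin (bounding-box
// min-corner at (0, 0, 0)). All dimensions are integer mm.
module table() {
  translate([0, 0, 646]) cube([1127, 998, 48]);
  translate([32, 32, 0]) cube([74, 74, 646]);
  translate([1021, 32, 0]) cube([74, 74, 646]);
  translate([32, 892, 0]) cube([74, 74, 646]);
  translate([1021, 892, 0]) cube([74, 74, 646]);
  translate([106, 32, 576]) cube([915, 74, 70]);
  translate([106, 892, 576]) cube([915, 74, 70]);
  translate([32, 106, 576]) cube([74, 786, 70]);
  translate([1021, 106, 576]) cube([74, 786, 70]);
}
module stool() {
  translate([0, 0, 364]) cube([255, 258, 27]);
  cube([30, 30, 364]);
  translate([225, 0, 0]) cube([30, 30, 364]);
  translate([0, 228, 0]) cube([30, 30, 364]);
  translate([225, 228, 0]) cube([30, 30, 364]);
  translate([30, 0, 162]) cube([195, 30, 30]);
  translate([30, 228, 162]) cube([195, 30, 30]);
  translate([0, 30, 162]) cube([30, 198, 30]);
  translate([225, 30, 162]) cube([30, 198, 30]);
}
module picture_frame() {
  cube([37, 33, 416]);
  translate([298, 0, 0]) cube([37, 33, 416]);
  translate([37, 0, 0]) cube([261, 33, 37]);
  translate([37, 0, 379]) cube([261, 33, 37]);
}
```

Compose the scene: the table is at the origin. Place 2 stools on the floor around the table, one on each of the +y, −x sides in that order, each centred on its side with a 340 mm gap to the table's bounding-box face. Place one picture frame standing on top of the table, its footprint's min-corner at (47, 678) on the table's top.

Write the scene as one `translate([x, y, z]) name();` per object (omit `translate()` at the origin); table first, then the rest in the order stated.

table();
translate([436, 1338, 0]) stool();
translate([-595, 370, 0]) stool();
translate([47, 678, 694]) picture_frame();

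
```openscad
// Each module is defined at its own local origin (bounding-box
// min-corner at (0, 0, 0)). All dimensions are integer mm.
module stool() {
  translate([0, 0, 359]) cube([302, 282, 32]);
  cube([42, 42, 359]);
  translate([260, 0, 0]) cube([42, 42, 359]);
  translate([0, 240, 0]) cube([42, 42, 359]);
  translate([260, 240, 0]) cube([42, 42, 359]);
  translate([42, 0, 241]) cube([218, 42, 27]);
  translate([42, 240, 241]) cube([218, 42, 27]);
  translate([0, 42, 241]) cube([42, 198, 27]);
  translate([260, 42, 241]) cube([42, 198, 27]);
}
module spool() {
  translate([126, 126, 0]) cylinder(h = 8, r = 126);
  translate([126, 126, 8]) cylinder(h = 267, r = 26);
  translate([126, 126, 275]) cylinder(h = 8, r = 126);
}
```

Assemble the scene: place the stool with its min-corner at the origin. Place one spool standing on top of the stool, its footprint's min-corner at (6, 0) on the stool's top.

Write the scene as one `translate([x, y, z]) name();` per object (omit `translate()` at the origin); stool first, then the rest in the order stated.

stool();
translate([6, 0, 391]) spool();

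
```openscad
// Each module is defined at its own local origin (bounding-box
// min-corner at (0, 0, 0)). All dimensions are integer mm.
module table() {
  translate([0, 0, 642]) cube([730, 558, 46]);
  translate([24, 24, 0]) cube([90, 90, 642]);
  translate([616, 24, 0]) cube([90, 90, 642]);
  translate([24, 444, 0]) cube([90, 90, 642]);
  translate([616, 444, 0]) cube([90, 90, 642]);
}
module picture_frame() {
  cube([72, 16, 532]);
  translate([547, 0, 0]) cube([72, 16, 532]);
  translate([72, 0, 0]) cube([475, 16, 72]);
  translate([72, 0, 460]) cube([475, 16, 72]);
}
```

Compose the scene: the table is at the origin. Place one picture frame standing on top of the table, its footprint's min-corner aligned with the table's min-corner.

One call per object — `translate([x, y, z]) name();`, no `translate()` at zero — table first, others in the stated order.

table();
translate([0, 0, 688]) picture_frame();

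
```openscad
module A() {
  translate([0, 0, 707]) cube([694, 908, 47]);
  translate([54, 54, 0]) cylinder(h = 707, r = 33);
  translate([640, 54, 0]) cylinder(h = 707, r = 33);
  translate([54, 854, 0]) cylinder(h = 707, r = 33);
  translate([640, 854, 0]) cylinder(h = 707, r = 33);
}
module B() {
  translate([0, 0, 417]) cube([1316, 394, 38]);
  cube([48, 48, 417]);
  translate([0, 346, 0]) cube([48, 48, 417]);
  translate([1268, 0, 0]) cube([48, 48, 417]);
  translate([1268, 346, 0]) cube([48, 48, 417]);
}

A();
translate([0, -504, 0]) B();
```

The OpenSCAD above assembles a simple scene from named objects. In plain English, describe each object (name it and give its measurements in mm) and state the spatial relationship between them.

A is a rectangular dining table. The top is 694×908×47 mm with its upper surface at z = 754 mm. It stands on four round legs of 66 mm diameter, each leg's bounding box inset 21 mm from the nearest pair of top edges, running from the floor to the underside of the top.

B is a long wooden bench with a 1316 mm (x) × 394 mm (y) seat, 38 mm thick, its top surface 455 mm above the floor. Four 48 mm square legs at the seat corners, flush with the edges, run from z = 0 to the seat underside.

The bench is on the floor beside the table on its −y side.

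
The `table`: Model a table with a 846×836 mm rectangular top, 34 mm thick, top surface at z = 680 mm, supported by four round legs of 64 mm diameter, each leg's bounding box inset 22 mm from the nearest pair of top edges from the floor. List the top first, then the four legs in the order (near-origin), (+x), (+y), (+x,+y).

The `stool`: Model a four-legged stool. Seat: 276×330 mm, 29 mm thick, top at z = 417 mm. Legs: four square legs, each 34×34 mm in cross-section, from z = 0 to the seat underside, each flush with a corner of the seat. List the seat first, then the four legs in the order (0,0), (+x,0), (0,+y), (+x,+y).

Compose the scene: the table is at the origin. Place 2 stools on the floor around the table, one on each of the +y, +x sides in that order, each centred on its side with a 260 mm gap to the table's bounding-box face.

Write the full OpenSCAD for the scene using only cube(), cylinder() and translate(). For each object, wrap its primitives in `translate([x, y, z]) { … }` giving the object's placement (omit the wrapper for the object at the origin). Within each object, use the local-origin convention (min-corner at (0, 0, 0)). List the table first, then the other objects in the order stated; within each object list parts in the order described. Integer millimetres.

translate([0, 0, 646]) cube([846, 836, 34]);
translate([54, 54, 0]) cylinder(h = 646, r = 32);
translate([792, 54, 0]) cylinder(h = 646, r = 32);
translate([54, 782, 0]) cylinder(h = 646, r = 32);
translate([792, 782, 0]) cylinder(h = 646, r = 32);
translate([285, 1096, 0]) {
  translate([0, 0, 388]) cube([276, 330, 29]);
  cube([34, 34, 388]);
  translate([242, 0, 0]) cube([34, 34, 388]);
  translate([0, 296, 0]) cube([34, 34, 388]);
  translate([242, 296, 0]) cube([34, 34, 388]);
}
translate([1106, 253, 0]) {
  translate([0, 0, 388]) cube([276, 330, 29]);
  cube([34, 34, 388]);
  translate([242, 0, 0]) cube([34, 34, 388]);
  translate([0, 296, 0]) cube([34, 34, 388]);
  translate([242, 296, 0]) cube([34, 34, 388]);
}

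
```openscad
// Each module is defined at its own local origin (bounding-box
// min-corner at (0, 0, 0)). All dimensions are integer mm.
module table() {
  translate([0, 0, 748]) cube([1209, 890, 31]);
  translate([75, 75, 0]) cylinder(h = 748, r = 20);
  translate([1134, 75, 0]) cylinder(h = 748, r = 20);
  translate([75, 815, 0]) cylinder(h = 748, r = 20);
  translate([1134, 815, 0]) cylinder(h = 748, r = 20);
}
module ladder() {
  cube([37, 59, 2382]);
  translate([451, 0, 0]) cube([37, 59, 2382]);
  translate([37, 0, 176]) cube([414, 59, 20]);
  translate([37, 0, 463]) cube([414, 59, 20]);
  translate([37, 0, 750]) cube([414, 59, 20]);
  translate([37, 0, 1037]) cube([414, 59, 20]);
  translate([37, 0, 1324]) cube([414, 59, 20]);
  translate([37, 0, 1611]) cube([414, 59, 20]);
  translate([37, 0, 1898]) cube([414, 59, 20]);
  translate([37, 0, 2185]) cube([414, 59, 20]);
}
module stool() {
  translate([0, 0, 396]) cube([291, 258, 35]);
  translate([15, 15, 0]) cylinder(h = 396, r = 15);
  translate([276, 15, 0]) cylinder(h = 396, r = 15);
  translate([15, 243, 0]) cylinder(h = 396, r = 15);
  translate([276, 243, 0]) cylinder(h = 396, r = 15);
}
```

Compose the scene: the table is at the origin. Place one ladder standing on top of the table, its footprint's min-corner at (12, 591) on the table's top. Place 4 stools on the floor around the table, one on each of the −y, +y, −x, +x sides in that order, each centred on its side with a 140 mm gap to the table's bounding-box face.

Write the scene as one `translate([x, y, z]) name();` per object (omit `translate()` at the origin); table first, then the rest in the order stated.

table();
translate([12, 591, 779]) ladder();
translate([459, -398, 0]) stool();
translate([459, 1030, 0]) stool();
translate([-431, 316, 0]) stool();
translate([1349, 316, 0]) stool();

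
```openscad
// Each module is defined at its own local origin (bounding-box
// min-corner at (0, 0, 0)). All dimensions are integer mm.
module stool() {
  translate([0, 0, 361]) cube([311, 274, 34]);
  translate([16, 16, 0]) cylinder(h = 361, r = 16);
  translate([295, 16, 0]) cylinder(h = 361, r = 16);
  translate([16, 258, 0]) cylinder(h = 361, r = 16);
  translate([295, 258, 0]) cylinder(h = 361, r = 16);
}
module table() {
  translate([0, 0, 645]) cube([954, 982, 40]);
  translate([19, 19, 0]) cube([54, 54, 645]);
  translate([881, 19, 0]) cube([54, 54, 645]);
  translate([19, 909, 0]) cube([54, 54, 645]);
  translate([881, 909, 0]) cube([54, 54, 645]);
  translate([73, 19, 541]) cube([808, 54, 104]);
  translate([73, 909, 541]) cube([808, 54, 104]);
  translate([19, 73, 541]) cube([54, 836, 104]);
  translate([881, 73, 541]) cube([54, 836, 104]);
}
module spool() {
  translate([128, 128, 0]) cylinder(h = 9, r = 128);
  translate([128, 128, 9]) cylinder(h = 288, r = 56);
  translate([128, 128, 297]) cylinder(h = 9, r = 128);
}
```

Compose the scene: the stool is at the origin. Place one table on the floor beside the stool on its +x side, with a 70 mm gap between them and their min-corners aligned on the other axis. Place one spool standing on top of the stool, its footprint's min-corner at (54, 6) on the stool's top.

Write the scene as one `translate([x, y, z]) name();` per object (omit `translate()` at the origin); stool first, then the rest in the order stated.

stool();
translate([381, 0, 0]) table();
translate([54, 6, 395]) spool();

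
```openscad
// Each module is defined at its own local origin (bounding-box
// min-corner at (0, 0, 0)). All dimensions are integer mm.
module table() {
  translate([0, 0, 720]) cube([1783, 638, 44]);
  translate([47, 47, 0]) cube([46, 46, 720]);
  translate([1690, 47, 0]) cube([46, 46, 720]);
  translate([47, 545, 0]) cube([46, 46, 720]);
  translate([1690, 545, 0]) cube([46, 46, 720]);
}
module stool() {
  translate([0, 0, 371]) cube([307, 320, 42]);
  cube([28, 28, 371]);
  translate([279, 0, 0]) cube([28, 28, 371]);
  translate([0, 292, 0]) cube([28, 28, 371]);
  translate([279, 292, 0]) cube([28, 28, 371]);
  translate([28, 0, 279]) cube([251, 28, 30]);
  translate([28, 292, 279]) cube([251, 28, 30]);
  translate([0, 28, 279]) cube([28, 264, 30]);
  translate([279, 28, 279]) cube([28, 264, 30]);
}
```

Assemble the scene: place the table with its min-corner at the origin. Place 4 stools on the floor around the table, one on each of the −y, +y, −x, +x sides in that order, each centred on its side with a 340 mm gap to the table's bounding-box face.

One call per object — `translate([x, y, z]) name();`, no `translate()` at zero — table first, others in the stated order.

table();
translate([738, -660, 0]) stool();
translate([738, 978, 0]) stool();
translate([-647, 159, 0]) stool();
translate([2123, 159, 0]) stool();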